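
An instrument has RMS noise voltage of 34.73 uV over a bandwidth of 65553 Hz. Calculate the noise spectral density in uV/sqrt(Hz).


Noise spectral density = Vrms / sqrt(BW).
NSD = 34.73 / sqrt(65553)
NSD = 34.73 / 256.0332
NSD = 0.1356 uV/sqrt(Hz)

0.1356 uV/sqrt(Hz)


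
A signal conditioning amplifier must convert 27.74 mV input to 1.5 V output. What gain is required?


Gain = Vout / Vin (converting to same units).
G = 1.5 V / 27.74 mV
G = 1500.0 mV / 27.74 mV
G = 54.07

54.07


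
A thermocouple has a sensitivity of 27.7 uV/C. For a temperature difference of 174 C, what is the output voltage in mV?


The thermocouple output V = sensitivity * dT.
V = 27.7 uV/C * 174 C
V = 4819.8 uV
V = 4.82 mV

4.82 mV


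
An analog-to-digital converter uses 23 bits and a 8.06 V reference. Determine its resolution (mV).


The resolution (LSB) of an ADC is Vref / 2^n.
LSB = 8.06 / 2^23
LSB = 8.06 / 8388608
LSB = 9.6e-07 V = 0.00096083 mV

0.00096083 mV


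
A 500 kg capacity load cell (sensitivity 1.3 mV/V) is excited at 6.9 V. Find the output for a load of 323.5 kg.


Vout = rated_output * Vex * (load / capacity).
Vout = 1.3 * 6.9 * (323.5 / 500)
Vout = 1.3 * 6.9 * 0.647
Vout = 5.804 mV

5.804 mV


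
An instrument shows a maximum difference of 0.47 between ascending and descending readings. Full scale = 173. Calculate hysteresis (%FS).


Hysteresis = (max difference / full scale) * 100%.
H = (0.47 / 173) * 100
H = 0.272 %FS

0.272 %FS


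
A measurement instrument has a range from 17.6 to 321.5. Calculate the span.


Span = upper range - lower range.
Span = 321.5 - (17.6)
Span = 303.9

303.9


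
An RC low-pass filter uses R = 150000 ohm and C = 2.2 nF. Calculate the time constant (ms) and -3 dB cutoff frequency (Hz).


Time constant: tau = R * C.
tau = 150000 * 2.20e-09 = 0.00033 s
tau = 0.33 ms
Cutoff frequency: fc = 1 / (2*pi*R*C).
fc = 1 / (2*pi*0.00033) = 482.29 Hz

tau = 0.33 ms, fc = 482.29 Hz


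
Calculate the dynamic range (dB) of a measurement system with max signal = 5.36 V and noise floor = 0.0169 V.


Dynamic range = 20 * log10(Vmax / Vnoise).
DR = 20 * log10(5.36 / 0.0169)
DR = 20 * log10(317.16)
DR = 50.03 dB

50.03 dB


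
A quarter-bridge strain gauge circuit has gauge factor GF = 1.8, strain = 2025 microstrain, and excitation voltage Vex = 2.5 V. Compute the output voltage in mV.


Quarter bridge output: Vout = (GF * epsilon * Vex) / 4.
Vout = (1.8 * 2025e-6 * 2.5) / 4
Vout = 0.0091125 / 4 V
Vout = 0.00227812 V = 2.2781 mV

2.2781 mV


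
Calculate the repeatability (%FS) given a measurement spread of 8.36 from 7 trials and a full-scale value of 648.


Repeatability = (spread / full scale) * 100%.
R = (8.36 / 648) * 100
R = 1.29 %FS

1.29 %FS


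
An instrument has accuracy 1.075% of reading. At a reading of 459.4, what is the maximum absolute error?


Absolute error = (accuracy% / 100) * reading.
Error = (1.075 / 100) * 459.4
Error = 0.01075 * 459.4
Error = 4.9385

4.9385


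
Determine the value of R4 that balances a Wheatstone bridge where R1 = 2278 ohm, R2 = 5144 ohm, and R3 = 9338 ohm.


At balance: R1*R4 = R2*R3, so R4 = R2*R3/R1.
R4 = 5144 * 9338 / 2278
R4 = 48034672 / 2278
R4 = 21086.34 ohm

21086.34 ohm


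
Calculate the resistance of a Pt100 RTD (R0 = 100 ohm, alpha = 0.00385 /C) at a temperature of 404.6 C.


The RTD equation: Rt = R0 * (1 + alpha * T).
Rt = 100 * (1 + 0.00385 * 404.6)
Rt = 100 * (1 + 1.55771)
Rt = 100 * 2.55771
Rt = 255.771 ohm

255.771 ohm


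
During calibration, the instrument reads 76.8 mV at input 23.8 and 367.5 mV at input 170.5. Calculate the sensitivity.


Sensitivity = (y2 - y1) / (x2 - x1).
S = (367.5 - 76.8) / (170.5 - 23.8)
S = 290.7 / 146.7
S = 1.9816 mV/unit

1.9816 mV/unit


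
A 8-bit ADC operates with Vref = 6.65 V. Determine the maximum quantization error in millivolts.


The maximum quantization error is +/- LSB/2.
LSB = Vref / 2^n = 6.65 / 256 = 0.02597656 V
Max error = LSB / 2 = 0.02597656 / 2 = 0.01298828 V
Max error = 12.9883 mV

12.9883 mV


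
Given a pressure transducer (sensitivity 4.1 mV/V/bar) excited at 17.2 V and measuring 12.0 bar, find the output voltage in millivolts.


Output = sensitivity * Vex * P.
Vout = 4.1 * 17.2 * 12.0
Vout = 70.52 * 12.0
Vout = 846.24 mV

846.24 mV


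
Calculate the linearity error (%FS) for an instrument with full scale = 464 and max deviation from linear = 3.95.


Linearity error = (max deviation / full scale) * 100%.
Linearity = (3.95 / 464) * 100
Linearity = 0.851 %FS

0.851 %FS


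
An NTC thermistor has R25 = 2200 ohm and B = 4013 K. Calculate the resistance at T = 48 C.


NTC thermistor equation: Rt = R25 * exp(B * (1/T - 1/T25)).
T in Kelvin: 321.15 K, T25 = 298.15 K
1/T - 1/T25 = 1/321.15 - 1/298.15 = -0.00024021
B * (1/T - 1/T25) = 4013 * -0.00024021 = -0.9639
Rt = 2200 * exp(-0.9639) = 839.0 ohm

839.0 ohm


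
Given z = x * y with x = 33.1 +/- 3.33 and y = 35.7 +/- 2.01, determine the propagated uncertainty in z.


For a product z = x*y, the relative uncertainty is:
uz/z = sqrt((ux/x)^2 + (uy/y)^2)
Relative uncertainties: ux/x = 3.33/33.1 = 0.100604
uy/y = 2.01/35.7 = 0.056303
z = 33.1 * 35.7 = 1181.7
uz = 1181.7 * sqrt(0.100604^2 + 0.056303^2) = 136.232

136.232


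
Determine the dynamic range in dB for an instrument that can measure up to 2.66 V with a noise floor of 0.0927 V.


Dynamic range = 20 * log10(Vmax / Vnoise).
DR = 20 * log10(2.66 / 0.0927)
DR = 20 * log10(28.69)
DR = 29.16 dB

29.16 dB


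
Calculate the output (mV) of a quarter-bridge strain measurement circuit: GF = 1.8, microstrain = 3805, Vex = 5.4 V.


Quarter bridge output: Vout = (GF * epsilon * Vex) / 4.
Vout = (1.8 * 3805e-6 * 5.4) / 4
Vout = 0.0369846 / 4 V
Vout = 0.00924615 V = 9.2462 mV

9.2462 mV


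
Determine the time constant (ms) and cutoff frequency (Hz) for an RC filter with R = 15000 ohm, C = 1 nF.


Time constant: tau = R * C.
tau = 15000 * 1.00e-09 = 1.5e-05 s
tau = 0.015 ms
Cutoff frequency: fc = 1 / (2*pi*R*C).
fc = 1 / (2*pi*1.5e-05) = 10610.33 Hz

tau = 0.015 ms, fc = 10610.33 Hz


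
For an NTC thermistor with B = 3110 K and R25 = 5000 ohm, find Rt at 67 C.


NTC thermistor equation: Rt = R25 * exp(B * (1/T - 1/T25)).
T in Kelvin: 340.15 K, T25 = 298.15 K
1/T - 1/T25 = 1/340.15 - 1/298.15 = -0.00041414
B * (1/T - 1/T25) = 3110 * -0.00041414 = -1.288
Rt = 5000 * exp(-1.288) = 1379.2 ohm

1379.2 ohm


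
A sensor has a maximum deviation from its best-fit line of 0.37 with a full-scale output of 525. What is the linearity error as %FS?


Linearity error = (max deviation / full scale) * 100%.
Linearity = (0.37 / 525) * 100
Linearity = 0.07 %FS

0.07 %FS


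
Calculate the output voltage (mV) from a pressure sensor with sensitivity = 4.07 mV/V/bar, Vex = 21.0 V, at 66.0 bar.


Output = sensitivity * Vex * P.
Vout = 4.07 * 21.0 * 66.0
Vout = 85.47 * 66.0
Vout = 5641.02 mV

5641.02 mV


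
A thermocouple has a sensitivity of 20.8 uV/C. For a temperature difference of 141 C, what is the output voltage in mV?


The thermocouple output V = sensitivity * dT.
V = 20.8 uV/C * 141 C
V = 2932.8 uV
V = 2.933 mV

2.933 mV


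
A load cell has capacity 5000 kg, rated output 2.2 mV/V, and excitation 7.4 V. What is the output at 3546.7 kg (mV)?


Vout = rated_output * Vex * (load / capacity).
Vout = 2.2 * 7.4 * (3546.7 / 5000)
Vout = 2.2 * 7.4 * 0.70934
Vout = 11.548 mV

11.548 mV


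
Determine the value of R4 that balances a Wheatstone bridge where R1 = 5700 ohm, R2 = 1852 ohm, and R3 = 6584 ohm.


At balance: R1*R4 = R2*R3, so R4 = R2*R3/R1.
R4 = 1852 * 6584 / 5700
R4 = 12193568 / 5700
R4 = 2139.22 ohm

2139.22 ohm


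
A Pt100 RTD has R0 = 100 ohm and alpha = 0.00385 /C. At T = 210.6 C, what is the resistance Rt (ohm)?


The RTD equation: Rt = R0 * (1 + alpha * T).
Rt = 100 * (1 + 0.00385 * 210.6)
Rt = 100 * (1 + 0.81081)
Rt = 100 * 1.81081
Rt = 181.081 ohm

181.081 ohm


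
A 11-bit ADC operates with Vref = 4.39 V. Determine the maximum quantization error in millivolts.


The maximum quantization error is +/- LSB/2.
LSB = Vref / 2^n = 4.39 / 2048 = 0.00214355 V
Max error = LSB / 2 = 0.00214355 / 2 = 0.00107178 V
Max error = 1.0718 mV

1.0718 mV


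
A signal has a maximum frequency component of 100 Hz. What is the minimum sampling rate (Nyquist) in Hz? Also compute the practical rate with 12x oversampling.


By Nyquist theorem, fs_min = 2 * fmax.
fs_min = 2 * 100 = 200 Hz
Practical rate = 12 * fs_min = 12 * 200 = 2400 Hz

fs_min = 200 Hz, fs_practical = 2400 Hz


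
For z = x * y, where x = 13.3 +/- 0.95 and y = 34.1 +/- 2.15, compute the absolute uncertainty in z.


For a product z = x*y, the relative uncertainty is:
uz/z = sqrt((ux/x)^2 + (uy/y)^2)
Relative uncertainties: ux/x = 0.95/13.3 = 0.071429
uy/y = 2.15/34.1 = 0.06305
z = 13.3 * 34.1 = 453.5
uz = 453.5 * sqrt(0.071429^2 + 0.06305^2) = 43.21

43.21


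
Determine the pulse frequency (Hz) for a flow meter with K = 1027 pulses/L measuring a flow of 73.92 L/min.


Frequency = K * Q / 60 (converting L/min to L/s).
f = 1027 * 73.92 / 60
f = 75915.84 / 60
f = 1265.26 Hz

1265.26 Hz


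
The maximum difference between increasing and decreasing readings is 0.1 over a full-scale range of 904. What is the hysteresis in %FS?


Hysteresis = (max difference / full scale) * 100%.
H = (0.1 / 904) * 100
H = 0.011 %FS

0.011 %FS


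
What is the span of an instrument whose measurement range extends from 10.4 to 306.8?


Span = upper range - lower range.
Span = 306.8 - (10.4)
Span = 296.4

296.4


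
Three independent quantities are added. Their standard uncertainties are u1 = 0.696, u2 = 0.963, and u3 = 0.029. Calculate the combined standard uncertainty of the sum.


For a sum of independent quantities, uc = sqrt(u1^2 + u2^2 + u3^2).
uc = sqrt(0.696^2 + 0.963^2 + 0.029^2)
uc = sqrt(0.484416 + 0.927369 + 0.000841)
uc = 1.1885

1.1885


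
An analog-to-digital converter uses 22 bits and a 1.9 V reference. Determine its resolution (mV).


The resolution (LSB) of an ADC is Vref / 2^n.
LSB = 1.9 / 2^22
LSB = 1.9 / 4194304
LSB = 4.5e-07 V = 0.000453 mV

0.000453 mV


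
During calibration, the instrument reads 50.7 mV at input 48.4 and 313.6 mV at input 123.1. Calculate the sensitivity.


Sensitivity = (y2 - y1) / (x2 - x1).
S = (313.6 - 50.7) / (123.1 - 48.4)
S = 262.9 / 74.7
S = 3.5194 mV/unit

3.5194 mV/unit


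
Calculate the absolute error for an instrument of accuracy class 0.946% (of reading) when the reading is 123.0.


Absolute error = (accuracy% / 100) * reading.
Error = (0.946 / 100) * 123.0
Error = 0.00946 * 123.0
Error = 1.1636

1.1636


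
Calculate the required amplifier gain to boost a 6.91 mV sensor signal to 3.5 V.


Gain = Vout / Vin (converting to same units).
G = 3.5 V / 6.91 mV
G = 3500.0 mV / 6.91 mV
G = 506.51

506.51


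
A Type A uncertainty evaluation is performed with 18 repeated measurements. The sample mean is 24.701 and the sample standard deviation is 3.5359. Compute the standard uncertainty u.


The standard uncertainty for Type A evaluation is u = s / sqrt(n).
u = 3.5359 / sqrt(18)
u = 3.5359 / 4.2426
u = 0.8334

0.8334


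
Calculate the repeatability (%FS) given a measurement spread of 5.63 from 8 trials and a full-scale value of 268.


Repeatability = (spread / full scale) * 100%.
R = (5.63 / 268) * 100
R = 2.101 %FS

2.101 %FS


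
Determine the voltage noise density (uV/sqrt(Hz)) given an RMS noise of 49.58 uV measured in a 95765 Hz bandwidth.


Noise spectral density = Vrms / sqrt(BW).
NSD = 49.58 / sqrt(95765)
NSD = 49.58 / 309.4592
NSD = 0.1602 uV/sqrt(Hz)

0.1602 uV/sqrt(Hz)


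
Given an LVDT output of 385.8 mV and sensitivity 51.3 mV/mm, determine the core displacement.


Displacement = Vout / sensitivity.
d = 385.8 / 51.3
d = 7.52 mm

7.52 mm


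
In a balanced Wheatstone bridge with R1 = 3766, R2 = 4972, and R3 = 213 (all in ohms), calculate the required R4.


At balance: R1*R4 = R2*R3, so R4 = R2*R3/R1.
R4 = 4972 * 213 / 3766
R4 = 1059036 / 3766
R4 = 281.21 ohm

281.21 ohm


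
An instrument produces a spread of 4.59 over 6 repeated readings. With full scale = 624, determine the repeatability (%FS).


Repeatability = (spread / full scale) * 100%.
R = (4.59 / 624) * 100
R = 0.736 %FS

0.736 %FS


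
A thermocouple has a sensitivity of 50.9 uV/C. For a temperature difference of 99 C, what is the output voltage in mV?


The thermocouple output V = sensitivity * dT.
V = 50.9 uV/C * 99 C
V = 5039.1 uV
V = 5.039 mV

5.039 mV


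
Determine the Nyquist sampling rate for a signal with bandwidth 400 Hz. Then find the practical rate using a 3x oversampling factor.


By Nyquist theorem, fs_min = 2 * fmax.
fs_min = 2 * 400 = 800 Hz
Practical rate = 3 * fs_min = 3 * 800 = 2400 Hz

fs_min = 800 Hz, fs_practical = 2400 Hz


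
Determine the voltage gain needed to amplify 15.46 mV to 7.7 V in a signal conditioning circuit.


Gain = Vout / Vin (converting to same units).
G = 7.7 V / 15.46 mV
G = 7700.0 mV / 15.46 mV
G = 498.06

498.06


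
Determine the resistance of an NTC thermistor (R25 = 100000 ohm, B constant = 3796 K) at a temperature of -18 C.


NTC thermistor equation: Rt = R25 * exp(B * (1/T - 1/T25)).
T in Kelvin: 255.15 K, T25 = 298.15 K
1/T - 1/T25 = 1/255.15 - 1/298.15 = 0.00056525
B * (1/T - 1/T25) = 3796 * 0.00056525 = 2.1457
Rt = 100000 * exp(2.1457) = 854782.3 ohm

854782.3 ohm


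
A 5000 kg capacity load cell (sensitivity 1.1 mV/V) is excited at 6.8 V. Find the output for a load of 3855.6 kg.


Vout = rated_output * Vex * (load / capacity).
Vout = 1.1 * 6.8 * (3855.6 / 5000)
Vout = 1.1 * 6.8 * 0.77112
Vout = 5.768 mV

5.768 mV


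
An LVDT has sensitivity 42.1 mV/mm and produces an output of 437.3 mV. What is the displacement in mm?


Displacement = Vout / sensitivity.
d = 437.3 / 42.1
d = 10.387 mm

10.387 mm


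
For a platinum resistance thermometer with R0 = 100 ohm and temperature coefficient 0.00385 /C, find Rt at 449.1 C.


The RTD equation: Rt = R0 * (1 + alpha * T).
Rt = 100 * (1 + 0.00385 * 449.1)
Rt = 100 * (1 + 1.729035)
Rt = 100 * 2.729035
Rt = 272.904 ohm

272.904 ohm


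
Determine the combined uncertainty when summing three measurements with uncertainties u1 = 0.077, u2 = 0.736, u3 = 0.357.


For a sum of independent quantities, uc = sqrt(u1^2 + u2^2 + u3^2).
uc = sqrt(0.077^2 + 0.736^2 + 0.357^2)
uc = sqrt(0.005929 + 0.541696 + 0.127449)
uc = 0.8216

0.8216


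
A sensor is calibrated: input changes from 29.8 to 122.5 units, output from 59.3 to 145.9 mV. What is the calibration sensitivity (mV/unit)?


Sensitivity = (y2 - y1) / (x2 - x1).
S = (145.9 - 59.3) / (122.5 - 29.8)
S = 86.6 / 92.7
S = 0.9342 mV/unit

0.9342 mV/unit


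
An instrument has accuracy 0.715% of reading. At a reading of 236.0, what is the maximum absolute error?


Absolute error = (accuracy% / 100) * reading.
Error = (0.715 / 100) * 236.0
Error = 0.00715 * 236.0
Error = 1.6874

1.6874


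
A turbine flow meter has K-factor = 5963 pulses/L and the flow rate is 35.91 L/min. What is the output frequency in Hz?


Frequency = K * Q / 60 (converting L/min to L/s).
f = 5963 * 35.91 / 60
f = 214131.33 / 60
f = 3568.86 Hz

3568.86 Hz


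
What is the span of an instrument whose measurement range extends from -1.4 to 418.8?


Span = upper range - lower range.
Span = 418.8 - (-1.4)
Span = 420.2

420.2


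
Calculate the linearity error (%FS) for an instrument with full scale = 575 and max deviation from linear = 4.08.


Linearity error = (max deviation / full scale) * 100%.
Linearity = (4.08 / 575) * 100
Linearity = 0.71 %FS

0.71 %FS


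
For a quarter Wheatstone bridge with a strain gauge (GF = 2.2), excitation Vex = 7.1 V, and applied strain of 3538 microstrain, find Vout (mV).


Quarter bridge output: Vout = (GF * epsilon * Vex) / 4.
Vout = (2.2 * 3538e-6 * 7.1) / 4
Vout = 0.05526356 / 4 V
Vout = 0.01381589 V = 13.8159 mV

13.8159 mV


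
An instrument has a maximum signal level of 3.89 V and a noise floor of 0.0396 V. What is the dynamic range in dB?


Dynamic range = 20 * log10(Vmax / Vnoise).
DR = 20 * log10(3.89 / 0.0396)
DR = 20 * log10(98.23)
DR = 39.85 dB

39.85 dB


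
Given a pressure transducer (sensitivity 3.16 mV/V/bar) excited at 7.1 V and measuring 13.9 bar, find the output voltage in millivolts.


Output = sensitivity * Vex * P.
Vout = 3.16 * 7.1 * 13.9
Vout = 22.436 * 13.9
Vout = 311.86 mV

311.86 mV


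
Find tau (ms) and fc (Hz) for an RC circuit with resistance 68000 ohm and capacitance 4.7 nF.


Time constant: tau = R * C.
tau = 68000 * 4.70e-09 = 0.0003196 s
tau = 0.3196 ms
Cutoff frequency: fc = 1 / (2*pi*R*C).
fc = 1 / (2*pi*0.0003196) = 497.98 Hz

tau = 0.3196 ms, fc = 497.98 Hz


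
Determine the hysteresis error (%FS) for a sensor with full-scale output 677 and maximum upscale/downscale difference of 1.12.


Hysteresis = (max difference / full scale) * 100%.
H = (1.12 / 677) * 100
H = 0.165 %FS

0.165 %FS


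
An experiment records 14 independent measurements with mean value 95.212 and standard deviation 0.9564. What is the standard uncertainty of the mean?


The standard uncertainty for Type A evaluation is u = s / sqrt(n).
u = 0.9564 / sqrt(14)
u = 0.9564 / 3.7417
u = 0.2556

0.2556


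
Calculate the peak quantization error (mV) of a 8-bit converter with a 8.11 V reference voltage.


The maximum quantization error is +/- LSB/2.
LSB = Vref / 2^n = 8.11 / 256 = 0.03167969 V
Max error = LSB / 2 = 0.03167969 / 2 = 0.01583984 V
Max error = 15.8398 mV

15.8398 mV


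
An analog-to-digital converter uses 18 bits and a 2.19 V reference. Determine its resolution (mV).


The resolution (LSB) of an ADC is Vref / 2^n.
LSB = 2.19 / 2^18
LSB = 2.19 / 262144
LSB = 8.35e-06 V = 0.00835419 mV

0.00835419 mV


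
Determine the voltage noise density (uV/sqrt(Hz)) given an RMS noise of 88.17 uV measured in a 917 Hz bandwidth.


Noise spectral density = Vrms / sqrt(BW).
NSD = 88.17 / sqrt(917)
NSD = 88.17 / 30.282
NSD = 2.9116 uV/sqrt(Hz)

2.9116 uV/sqrt(Hz)


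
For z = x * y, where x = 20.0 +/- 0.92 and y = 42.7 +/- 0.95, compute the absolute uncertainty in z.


For a product z = x*y, the relative uncertainty is:
uz/z = sqrt((ux/x)^2 + (uy/y)^2)
Relative uncertainties: ux/x = 0.92/20.0 = 0.046
uy/y = 0.95/42.7 = 0.022248
z = 20.0 * 42.7 = 854.0
uz = 854.0 * sqrt(0.046^2 + 0.022248^2) = 43.638

43.638


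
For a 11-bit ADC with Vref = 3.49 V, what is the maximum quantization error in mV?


The maximum quantization error is +/- LSB/2.
LSB = Vref / 2^n = 3.49 / 2048 = 0.0017041 V
Max error = LSB / 2 = 0.0017041 / 2 = 0.00085205 V
Max error = 0.8521 mV

0.8521 mV


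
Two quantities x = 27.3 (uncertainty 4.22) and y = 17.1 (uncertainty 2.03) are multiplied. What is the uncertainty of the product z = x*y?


For a product z = x*y, the relative uncertainty is:
uz/z = sqrt((ux/x)^2 + (uy/y)^2)
Relative uncertainties: ux/x = 4.22/27.3 = 0.154579
uy/y = 2.03/17.1 = 0.118713
z = 27.3 * 17.1 = 466.8
uz = 466.8 * sqrt(0.154579^2 + 0.118713^2) = 90.987

90.987


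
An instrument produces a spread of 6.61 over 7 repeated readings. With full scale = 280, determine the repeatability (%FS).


Repeatability = (spread / full scale) * 100%.
R = (6.61 / 280) * 100
R = 2.361 %FS

2.361 %FS


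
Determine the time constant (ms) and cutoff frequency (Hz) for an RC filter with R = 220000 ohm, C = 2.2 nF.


Time constant: tau = R * C.
tau = 220000 * 2.20e-09 = 0.000484 s
tau = 0.484 ms
Cutoff frequency: fc = 1 / (2*pi*R*C).
fc = 1 / (2*pi*0.000484) = 328.83 Hz

tau = 0.484 ms, fc = 328.83 Hz


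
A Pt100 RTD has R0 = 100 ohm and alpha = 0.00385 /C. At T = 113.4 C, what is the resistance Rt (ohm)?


The RTD equation: Rt = R0 * (1 + alpha * T).
Rt = 100 * (1 + 0.00385 * 113.4)
Rt = 100 * (1 + 0.43659)
Rt = 100 * 1.43659
Rt = 143.659 ohm

143.659 ohm


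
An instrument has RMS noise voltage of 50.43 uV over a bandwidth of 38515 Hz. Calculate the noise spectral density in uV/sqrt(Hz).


Noise spectral density = Vrms / sqrt(BW).
NSD = 50.43 / sqrt(38515)
NSD = 50.43 / 196.2524
NSD = 0.257 uV/sqrt(Hz)

0.257 uV/sqrt(Hz)


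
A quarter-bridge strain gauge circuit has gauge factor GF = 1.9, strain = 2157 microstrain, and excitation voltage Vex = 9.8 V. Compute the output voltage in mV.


Quarter bridge output: Vout = (GF * epsilon * Vex) / 4.
Vout = (1.9 * 2157e-6 * 9.8) / 4
Vout = 0.04016334 / 4 V
Vout = 0.01004084 V = 10.0408 mV

10.0408 mV


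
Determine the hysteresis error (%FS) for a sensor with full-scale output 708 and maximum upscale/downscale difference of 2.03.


Hysteresis = (max difference / full scale) * 100%.
H = (2.03 / 708) * 100
H = 0.287 %FS

0.287 %FS


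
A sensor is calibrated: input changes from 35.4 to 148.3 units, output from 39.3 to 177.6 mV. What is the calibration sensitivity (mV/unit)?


Sensitivity = (y2 - y1) / (x2 - x1).
S = (177.6 - 39.3) / (148.3 - 35.4)
S = 138.3 / 112.9
S = 1.225 mV/unit

1.225 mV/unit


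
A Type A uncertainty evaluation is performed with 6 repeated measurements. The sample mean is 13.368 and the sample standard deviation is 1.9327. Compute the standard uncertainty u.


The standard uncertainty for Type A evaluation is u = s / sqrt(n).
u = 1.9327 / sqrt(6)
u = 1.9327 / 2.4495
u = 0.789

0.789


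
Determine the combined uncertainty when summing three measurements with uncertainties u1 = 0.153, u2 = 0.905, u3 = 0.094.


For a sum of independent quantities, uc = sqrt(u1^2 + u2^2 + u3^2).
uc = sqrt(0.153^2 + 0.905^2 + 0.094^2)
uc = sqrt(0.023409 + 0.819025 + 0.008836)
uc = 0.9226

0.9226


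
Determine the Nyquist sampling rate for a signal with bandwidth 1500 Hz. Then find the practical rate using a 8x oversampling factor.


By Nyquist theorem, fs_min = 2 * fmax.
fs_min = 2 * 1500 = 3000 Hz
Practical rate = 8 * fs_min = 8 * 3000 = 24000 Hz

fs_min = 3000 Hz, fs_practical = 24000 Hz


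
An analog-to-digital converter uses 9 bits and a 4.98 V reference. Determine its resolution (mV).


The resolution (LSB) of an ADC is Vref / 2^n.
LSB = 4.98 / 2^9
LSB = 4.98 / 512
LSB = 0.00972656 V = 9.7265625 mV

9.7265625 mV


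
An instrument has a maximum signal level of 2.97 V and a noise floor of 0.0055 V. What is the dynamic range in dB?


Dynamic range = 20 * log10(Vmax / Vnoise).
DR = 20 * log10(2.97 / 0.0055)
DR = 20 * log10(540.0)
DR = 54.65 dB

54.65 dB


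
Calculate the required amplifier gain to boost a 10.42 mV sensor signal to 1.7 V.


Gain = Vout / Vin (converting to same units).
G = 1.7 V / 10.42 mV
G = 1700.0 mV / 10.42 mV
G = 163.15

163.15


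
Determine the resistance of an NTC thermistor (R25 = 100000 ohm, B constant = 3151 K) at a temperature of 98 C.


NTC thermistor equation: Rt = R25 * exp(B * (1/T - 1/T25)).
T in Kelvin: 371.15 K, T25 = 298.15 K
1/T - 1/T25 = 1/371.15 - 1/298.15 = -0.00065969
B * (1/T - 1/T25) = 3151 * -0.00065969 = -2.0787
Rt = 100000 * exp(-2.0787) = 12509.6 ohm

12509.6 ohm


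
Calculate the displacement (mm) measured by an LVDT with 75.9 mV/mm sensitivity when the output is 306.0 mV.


Displacement = Vout / sensitivity.
d = 306.0 / 75.9
d = 4.032 mm

4.032 mm


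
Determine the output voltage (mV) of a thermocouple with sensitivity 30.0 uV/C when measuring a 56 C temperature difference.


The thermocouple output V = sensitivity * dT.
V = 30.0 uV/C * 56 C
V = 1680.0 uV
V = 1.68 mV

1.68 mV


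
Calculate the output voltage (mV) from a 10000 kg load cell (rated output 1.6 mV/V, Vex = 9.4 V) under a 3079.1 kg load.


Vout = rated_output * Vex * (load / capacity).
Vout = 1.6 * 9.4 * (3079.1 / 10000)
Vout = 1.6 * 9.4 * 0.30791
Vout = 4.631 mV

4.631 mV


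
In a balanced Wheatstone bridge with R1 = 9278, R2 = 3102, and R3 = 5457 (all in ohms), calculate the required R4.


At balance: R1*R4 = R2*R3, so R4 = R2*R3/R1.
R4 = 3102 * 5457 / 9278
R4 = 16927614 / 9278
R4 = 1824.49 ohm

1824.49 ohm


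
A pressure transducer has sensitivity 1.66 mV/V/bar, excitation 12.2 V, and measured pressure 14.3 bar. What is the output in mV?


Output = sensitivity * Vex * P.
Vout = 1.66 * 12.2 * 14.3
Vout = 20.252 * 14.3
Vout = 289.6 mV

289.6 mV


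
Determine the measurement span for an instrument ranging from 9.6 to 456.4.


Span = upper range - lower range.
Span = 456.4 - (9.6)
Span = 446.8

446.8


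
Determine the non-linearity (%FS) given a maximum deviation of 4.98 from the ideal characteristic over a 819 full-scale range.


Linearity error = (max deviation / full scale) * 100%.
Linearity = (4.98 / 819) * 100
Linearity = 0.608 %FS

0.608 %FS


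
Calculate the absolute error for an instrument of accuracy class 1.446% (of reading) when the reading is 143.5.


Absolute error = (accuracy% / 100) * reading.
Error = (1.446 / 100) * 143.5
Error = 0.01446 * 143.5
Error = 2.075

2.075


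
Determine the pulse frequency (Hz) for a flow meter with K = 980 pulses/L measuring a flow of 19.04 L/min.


Frequency = K * Q / 60 (converting L/min to L/s).
f = 980 * 19.04 / 60
f = 18659.2 / 60
f = 310.99 Hz

310.99 Hz


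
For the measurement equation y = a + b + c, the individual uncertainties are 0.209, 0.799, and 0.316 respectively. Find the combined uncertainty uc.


For a sum of independent quantities, uc = sqrt(u1^2 + u2^2 + u3^2).
uc = sqrt(0.209^2 + 0.799^2 + 0.316^2)
uc = sqrt(0.043681 + 0.638401 + 0.099856)
uc = 0.8843

0.8843


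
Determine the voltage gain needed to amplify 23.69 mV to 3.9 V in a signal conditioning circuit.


Gain = Vout / Vin (converting to same units).
G = 3.9 V / 23.69 mV
G = 3900.0 mV / 23.69 mV
G = 164.63

164.63


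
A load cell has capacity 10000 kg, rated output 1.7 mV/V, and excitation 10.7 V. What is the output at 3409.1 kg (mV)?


Vout = rated_output * Vex * (load / capacity).
Vout = 1.7 * 10.7 * (3409.1 / 10000)
Vout = 1.7 * 10.7 * 0.34091
Vout = 6.201 mV

6.201 mV


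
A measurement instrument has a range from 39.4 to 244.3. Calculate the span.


Span = upper range - lower range.
Span = 244.3 - (39.4)
Span = 204.9

204.9


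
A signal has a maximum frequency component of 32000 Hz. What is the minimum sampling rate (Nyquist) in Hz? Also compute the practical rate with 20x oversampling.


By Nyquist theorem, fs_min = 2 * fmax.
fs_min = 2 * 32000 = 64000 Hz
Practical rate = 20 * fs_min = 20 * 64000 = 1280000 Hz

fs_min = 64000 Hz, fs_practical = 1280000 Hz


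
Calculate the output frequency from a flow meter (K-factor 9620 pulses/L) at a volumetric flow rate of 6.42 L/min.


Frequency = K * Q / 60 (converting L/min to L/s).
f = 9620 * 6.42 / 60
f = 61760.4 / 60
f = 1029.34 Hz

1029.34 Hz


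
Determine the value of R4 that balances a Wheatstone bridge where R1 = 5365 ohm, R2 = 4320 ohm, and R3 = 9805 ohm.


At balance: R1*R4 = R2*R3, so R4 = R2*R3/R1.
R4 = 4320 * 9805 / 5365
R4 = 42357600 / 5365
R4 = 7895.17 ohm

7895.17 ohm


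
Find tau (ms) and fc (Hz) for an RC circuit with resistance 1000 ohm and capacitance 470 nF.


Time constant: tau = R * C.
tau = 1000 * 4.70e-07 = 0.00047 s
tau = 0.47 ms
Cutoff frequency: fc = 1 / (2*pi*R*C).
fc = 1 / (2*pi*0.00047) = 338.63 Hz

tau = 0.47 ms, fc = 338.63 Hz


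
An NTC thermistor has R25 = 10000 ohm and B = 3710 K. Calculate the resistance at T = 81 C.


NTC thermistor equation: Rt = R25 * exp(B * (1/T - 1/T25)).
T in Kelvin: 354.15 K, T25 = 298.15 K
1/T - 1/T25 = 1/354.15 - 1/298.15 = -0.00053035
B * (1/T - 1/T25) = 3710 * -0.00053035 = -1.9676
Rt = 10000 * exp(-1.9676) = 1397.9 ohm

1397.9 ohm


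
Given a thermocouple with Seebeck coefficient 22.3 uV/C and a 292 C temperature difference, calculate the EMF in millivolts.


The thermocouple output V = sensitivity * dT.
V = 22.3 uV/C * 292 C
V = 6511.6 uV
V = 6.512 mV

6.512 mV


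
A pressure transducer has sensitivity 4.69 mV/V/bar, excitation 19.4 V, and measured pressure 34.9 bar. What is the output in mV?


Output = sensitivity * Vex * P.
Vout = 4.69 * 19.4 * 34.9
Vout = 90.986 * 34.9
Vout = 3175.41 mV

3175.41 mV


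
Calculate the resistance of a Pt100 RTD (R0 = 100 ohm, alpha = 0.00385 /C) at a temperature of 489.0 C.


The RTD equation: Rt = R0 * (1 + alpha * T).
Rt = 100 * (1 + 0.00385 * 489.0)
Rt = 100 * (1 + 1.88265)
Rt = 100 * 2.88265
Rt = 288.265 ohm

288.265 ohm


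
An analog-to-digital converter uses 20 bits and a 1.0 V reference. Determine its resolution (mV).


The resolution (LSB) of an ADC is Vref / 2^n.
LSB = 1.0 / 2^20
LSB = 1.0 / 1048576
LSB = 9.5e-07 V = 0.00095367 mV

0.00095367 mV


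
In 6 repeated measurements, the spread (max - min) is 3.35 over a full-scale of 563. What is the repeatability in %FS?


Repeatability = (spread / full scale) * 100%.
R = (3.35 / 563) * 100
R = 0.595 %FS

0.595 %FS


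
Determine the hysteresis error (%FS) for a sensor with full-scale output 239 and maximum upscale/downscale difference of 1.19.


Hysteresis = (max difference / full scale) * 100%.
H = (1.19 / 239) * 100
H = 0.498 %FS

0.498 %FS


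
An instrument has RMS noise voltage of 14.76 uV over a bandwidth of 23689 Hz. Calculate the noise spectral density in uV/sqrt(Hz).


Noise spectral density = Vrms / sqrt(BW).
NSD = 14.76 / sqrt(23689)
NSD = 14.76 / 153.9123
NSD = 0.0959 uV/sqrt(Hz)

0.0959 uV/sqrt(Hz)


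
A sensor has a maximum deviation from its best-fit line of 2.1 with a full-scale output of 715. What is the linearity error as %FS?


Linearity error = (max deviation / full scale) * 100%.
Linearity = (2.1 / 715) * 100
Linearity = 0.294 %FS

0.294 %FS


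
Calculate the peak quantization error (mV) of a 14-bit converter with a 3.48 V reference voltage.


The maximum quantization error is +/- LSB/2.
LSB = Vref / 2^n = 3.48 / 16384 = 0.0002124 V
Max error = LSB / 2 = 0.0002124 / 2 = 0.0001062 V
Max error = 0.1062 mV

0.1062 mV


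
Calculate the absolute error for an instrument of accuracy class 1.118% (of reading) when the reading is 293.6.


Absolute error = (accuracy% / 100) * reading.
Error = (1.118 / 100) * 293.6
Error = 0.01118 * 293.6
Error = 3.2824

3.2824


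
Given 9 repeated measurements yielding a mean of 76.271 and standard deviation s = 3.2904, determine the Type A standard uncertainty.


The standard uncertainty for Type A evaluation is u = s / sqrt(n).
u = 3.2904 / sqrt(9)
u = 3.2904 / 3.0
u = 1.0968

1.0968


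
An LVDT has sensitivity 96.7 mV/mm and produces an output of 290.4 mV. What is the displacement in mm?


Displacement = Vout / sensitivity.
d = 290.4 / 96.7
d = 3.003 mm

3.003 mm


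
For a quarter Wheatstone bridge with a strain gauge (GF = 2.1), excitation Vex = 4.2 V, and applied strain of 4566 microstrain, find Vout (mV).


Quarter bridge output: Vout = (GF * epsilon * Vex) / 4.
Vout = (2.1 * 4566e-6 * 4.2) / 4
Vout = 0.04027212 / 4 V
Vout = 0.01006803 V = 10.068 mV

10.068 mV


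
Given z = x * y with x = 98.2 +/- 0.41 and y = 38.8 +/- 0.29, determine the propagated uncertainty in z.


For a product z = x*y, the relative uncertainty is:
uz/z = sqrt((ux/x)^2 + (uy/y)^2)
Relative uncertainties: ux/x = 0.41/98.2 = 0.004175
uy/y = 0.29/38.8 = 0.007474
z = 98.2 * 38.8 = 3810.2
uz = 3810.2 * sqrt(0.004175^2 + 0.007474^2) = 32.62

32.62


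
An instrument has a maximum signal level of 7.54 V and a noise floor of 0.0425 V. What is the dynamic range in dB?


Dynamic range = 20 * log10(Vmax / Vnoise).
DR = 20 * log10(7.54 / 0.0425)
DR = 20 * log10(177.41)
DR = 44.98 dB

44.98 dB


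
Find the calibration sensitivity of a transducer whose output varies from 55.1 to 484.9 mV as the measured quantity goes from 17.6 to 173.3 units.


Sensitivity = (y2 - y1) / (x2 - x1).
S = (484.9 - 55.1) / (173.3 - 17.6)
S = 429.8 / 155.7
S = 2.7604 mV/unit

2.7604 mV/unit


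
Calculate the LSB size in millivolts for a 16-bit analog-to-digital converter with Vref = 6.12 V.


The resolution (LSB) of an ADC is Vref / 2^n.
LSB = 6.12 / 2^16
LSB = 6.12 / 65536
LSB = 9.338e-05 V = 0.09338379 mV

0.09338379 mV


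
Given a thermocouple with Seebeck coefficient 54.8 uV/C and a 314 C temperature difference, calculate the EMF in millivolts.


The thermocouple output V = sensitivity * dT.
V = 54.8 uV/C * 314 C
V = 17207.2 uV
V = 17.207 mV

17.207 mV


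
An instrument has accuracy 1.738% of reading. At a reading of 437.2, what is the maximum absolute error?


Absolute error = (accuracy% / 100) * reading.
Error = (1.738 / 100) * 437.2
Error = 0.01738 * 437.2
Error = 7.5985

7.5985


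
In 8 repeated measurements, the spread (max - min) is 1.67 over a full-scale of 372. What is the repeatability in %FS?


Repeatability = (spread / full scale) * 100%.
R = (1.67 / 372) * 100
R = 0.449 %FS

0.449 %FS


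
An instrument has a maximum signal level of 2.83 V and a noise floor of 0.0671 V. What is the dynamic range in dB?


Dynamic range = 20 * log10(Vmax / Vnoise).
DR = 20 * log10(2.83 / 0.0671)
DR = 20 * log10(42.18)
DR = 32.5 dB

32.5 dB


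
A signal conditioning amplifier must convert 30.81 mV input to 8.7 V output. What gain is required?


Gain = Vout / Vin (converting to same units).
G = 8.7 V / 30.81 mV
G = 8700.0 mV / 30.81 mV
G = 282.38

282.38


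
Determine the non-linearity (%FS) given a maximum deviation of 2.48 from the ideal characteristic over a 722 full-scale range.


Linearity error = (max deviation / full scale) * 100%.
Linearity = (2.48 / 722) * 100
Linearity = 0.343 %FS

0.343 %FS


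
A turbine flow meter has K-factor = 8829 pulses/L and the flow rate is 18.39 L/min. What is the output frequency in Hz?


Frequency = K * Q / 60 (converting L/min to L/s).
f = 8829 * 18.39 / 60
f = 162365.31 / 60
f = 2706.09 Hz

2706.09 Hz


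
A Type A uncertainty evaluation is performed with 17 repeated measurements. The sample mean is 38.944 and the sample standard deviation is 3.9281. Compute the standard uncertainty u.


The standard uncertainty for Type A evaluation is u = s / sqrt(n).
u = 3.9281 / sqrt(17)
u = 3.9281 / 4.1231
u = 0.9527

0.9527


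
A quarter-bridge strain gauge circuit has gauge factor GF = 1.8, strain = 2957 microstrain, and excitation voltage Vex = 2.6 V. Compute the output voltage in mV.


Quarter bridge output: Vout = (GF * epsilon * Vex) / 4.
Vout = (1.8 * 2957e-6 * 2.6) / 4
Vout = 0.01383876 / 4 V
Vout = 0.00345969 V = 3.4597 mV

3.4597 mV


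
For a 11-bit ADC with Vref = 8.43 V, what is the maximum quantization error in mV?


The maximum quantization error is +/- LSB/2.
LSB = Vref / 2^n = 8.43 / 2048 = 0.00411621 V
Max error = LSB / 2 = 0.00411621 / 2 = 0.00205811 V
Max error = 2.0581 mV

2.0581 mV


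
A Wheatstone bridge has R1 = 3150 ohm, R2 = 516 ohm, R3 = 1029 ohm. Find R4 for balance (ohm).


At balance: R1*R4 = R2*R3, so R4 = R2*R3/R1.
R4 = 516 * 1029 / 3150
R4 = 530964 / 3150
R4 = 168.56 ohm

168.56 ohm


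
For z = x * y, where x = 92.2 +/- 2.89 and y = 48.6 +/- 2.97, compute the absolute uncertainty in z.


For a product z = x*y, the relative uncertainty is:
uz/z = sqrt((ux/x)^2 + (uy/y)^2)
Relative uncertainties: ux/x = 2.89/92.2 = 0.031345
uy/y = 2.97/48.6 = 0.061111
z = 92.2 * 48.6 = 4480.9
uz = 4480.9 * sqrt(0.031345^2 + 0.061111^2) = 307.754

307.754


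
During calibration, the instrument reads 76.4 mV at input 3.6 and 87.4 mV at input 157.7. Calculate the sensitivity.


Sensitivity = (y2 - y1) / (x2 - x1).
S = (87.4 - 76.4) / (157.7 - 3.6)
S = 11.0 / 154.1
S = 0.0714 mV/unit

0.0714 mV/unit


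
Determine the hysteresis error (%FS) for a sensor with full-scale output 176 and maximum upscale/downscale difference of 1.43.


Hysteresis = (max difference / full scale) * 100%.
H = (1.43 / 176) * 100
H = 0.812 %FS

0.812 %FS


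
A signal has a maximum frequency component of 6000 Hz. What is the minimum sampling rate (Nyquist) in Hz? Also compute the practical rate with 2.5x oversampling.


By Nyquist theorem, fs_min = 2 * fmax.
fs_min = 2 * 6000 = 12000 Hz
Practical rate = 2.5 * fs_min = 2.5 * 12000 = 30000 Hz

fs_min = 12000 Hz, fs_practical = 30000 Hz


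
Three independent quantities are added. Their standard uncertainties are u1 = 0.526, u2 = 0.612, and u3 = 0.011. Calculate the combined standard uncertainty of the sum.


For a sum of independent quantities, uc = sqrt(u1^2 + u2^2 + u3^2).
uc = sqrt(0.526^2 + 0.612^2 + 0.011^2)
uc = sqrt(0.276676 + 0.374544 + 0.000121)
uc = 0.8071

0.8071


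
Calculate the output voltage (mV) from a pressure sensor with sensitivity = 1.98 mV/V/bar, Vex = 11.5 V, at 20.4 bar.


Output = sensitivity * Vex * P.
Vout = 1.98 * 11.5 * 20.4
Vout = 22.77 * 20.4
Vout = 464.51 mV

464.51 mV


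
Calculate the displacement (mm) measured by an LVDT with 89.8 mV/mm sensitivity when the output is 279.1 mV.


Displacement = Vout / sensitivity.
d = 279.1 / 89.8
d = 3.108 mm

3.108 mm


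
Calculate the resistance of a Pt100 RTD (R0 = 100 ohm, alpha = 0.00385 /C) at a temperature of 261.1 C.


The RTD equation: Rt = R0 * (1 + alpha * T).
Rt = 100 * (1 + 0.00385 * 261.1)
Rt = 100 * (1 + 1.005235)
Rt = 100 * 2.005235
Rt = 200.523 ohm

200.523 ohm


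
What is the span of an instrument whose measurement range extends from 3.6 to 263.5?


Span = upper range - lower range.
Span = 263.5 - (3.6)
Span = 259.9

259.9


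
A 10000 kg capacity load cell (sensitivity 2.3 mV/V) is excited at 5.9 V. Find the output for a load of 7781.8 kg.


Vout = rated_output * Vex * (load / capacity).
Vout = 2.3 * 5.9 * (7781.8 / 10000)
Vout = 2.3 * 5.9 * 0.77818
Vout = 10.56 mV

10.56 mV


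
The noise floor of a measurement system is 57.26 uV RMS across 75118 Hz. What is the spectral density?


Noise spectral density = Vrms / sqrt(BW).
NSD = 57.26 / sqrt(75118)
NSD = 57.26 / 274.0766
NSD = 0.2089 uV/sqrt(Hz)

0.2089 uV/sqrt(Hz)


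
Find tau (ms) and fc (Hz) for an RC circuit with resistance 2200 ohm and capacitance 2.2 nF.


Time constant: tau = R * C.
tau = 2200 * 2.20e-09 = 4.84e-06 s
tau = 0.0048 ms
Cutoff frequency: fc = 1 / (2*pi*R*C).
fc = 1 / (2*pi*4.84e-06) = 32883.25 Hz

tau = 0.0048 ms, fc = 32883.25 Hz


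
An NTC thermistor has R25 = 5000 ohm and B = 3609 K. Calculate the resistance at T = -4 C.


NTC thermistor equation: Rt = R25 * exp(B * (1/T - 1/T25)).
T in Kelvin: 269.15 K, T25 = 298.15 K
1/T - 1/T25 = 1/269.15 - 1/298.15 = 0.00036138
B * (1/T - 1/T25) = 3609 * 0.00036138 = 1.3042
Rt = 5000 * exp(1.3042) = 18424.3 ohm

18424.3 ohm


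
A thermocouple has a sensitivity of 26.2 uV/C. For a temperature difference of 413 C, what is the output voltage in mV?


The thermocouple output V = sensitivity * dT.
V = 26.2 uV/C * 413 C
V = 10820.6 uV
V = 10.821 mV

10.821 mV


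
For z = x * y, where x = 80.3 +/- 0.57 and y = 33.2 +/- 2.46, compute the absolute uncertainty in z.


For a product z = x*y, the relative uncertainty is:
uz/z = sqrt((ux/x)^2 + (uy/y)^2)
Relative uncertainties: ux/x = 0.57/80.3 = 0.007098
uy/y = 2.46/33.2 = 0.074096
z = 80.3 * 33.2 = 2666.0
uz = 2666.0 * sqrt(0.007098^2 + 0.074096^2) = 198.442

198.442


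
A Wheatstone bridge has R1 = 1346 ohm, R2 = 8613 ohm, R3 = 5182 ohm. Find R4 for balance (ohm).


At balance: R1*R4 = R2*R3, so R4 = R2*R3/R1.
R4 = 8613 * 5182 / 1346
R4 = 44632566 / 1346
R4 = 33159.41 ohm

33159.41 ohm


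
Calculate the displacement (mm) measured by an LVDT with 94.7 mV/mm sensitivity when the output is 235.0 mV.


Displacement = Vout / sensitivity.
d = 235.0 / 94.7
d = 2.482 mm

2.482 mm


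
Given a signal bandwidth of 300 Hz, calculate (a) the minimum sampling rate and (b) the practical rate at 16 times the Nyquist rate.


By Nyquist theorem, fs_min = 2 * fmax.
fs_min = 2 * 300 = 600 Hz
Practical rate = 16 * fs_min = 16 * 600 = 9600 Hz

fs_min = 600 Hz, fs_practical = 9600 Hz
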